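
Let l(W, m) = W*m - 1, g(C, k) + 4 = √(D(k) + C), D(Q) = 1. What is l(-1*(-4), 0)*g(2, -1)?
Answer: 4 - √3 ≈ 2.2679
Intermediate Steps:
g(C, k) = -4 + √(1 + C)
l(W, m) = -1 + W*m
l(-1*(-4), 0)*g(2, -1) = (-1 - 1*(-4)*0)*(-4 + √(1 + 2)) = (-1 + 4*0)*(-4 + √3) = (-1 + 0)*(-4 + √3) = -(-4 + √3) = 4 - √3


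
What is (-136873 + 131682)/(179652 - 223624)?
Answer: 5191/43972 ≈ 0.11805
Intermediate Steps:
(-136873 + 131682)/(179652 - 223624) = -5191/(-43972) = -5191*(-1/43972) = 5191/43972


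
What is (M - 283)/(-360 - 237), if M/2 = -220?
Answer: 241/199 ≈ 1.2111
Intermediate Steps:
M = -440 (M = 2*(-220) = -440)
(M - 283)/(-360 - 237) = (-440 - 283)/(-360 - 237) = -723/(-597) = -723*(-1/597) = 241/199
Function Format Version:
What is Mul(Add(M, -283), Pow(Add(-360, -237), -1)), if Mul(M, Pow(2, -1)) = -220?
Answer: Rational(241, 199) ≈ 1.2111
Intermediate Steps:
M = -440 (M = Mul(2, -220) = -440)
Mul(Add(M, -283), Pow(Add(-360, -237), -1)) = Mul(Add(-440, -283), Pow(Add(-360, -237), -1)) = Mul(-723, Pow(-597, -1)) = Mul(-723, Rational(-1, 597)) = Rational(241, 199)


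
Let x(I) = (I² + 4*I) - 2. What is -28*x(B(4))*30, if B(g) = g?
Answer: -25200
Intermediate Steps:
x(I) = -2 + I² + 4*I
-28*x(B(4))*30 = -28*(-2 + 4² + 4*4)*30 = -28*(-2 + 16 + 16)*30 = -28*30*30 = -840*30 = -25200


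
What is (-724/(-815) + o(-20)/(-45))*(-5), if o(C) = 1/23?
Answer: -149705/33741 ≈ -4.4369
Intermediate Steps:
o(C) = 1/23
(-724/(-815) + o(-20)/(-45))*(-5) = (-724/(-815) + (1/23)/(-45))*(-5) = (-724*(-1/815) + (1/23)*(-1/45))*(-5) = (724/815 - 1/1035)*(-5) = (29941/33741)*(-5) = -149705/33741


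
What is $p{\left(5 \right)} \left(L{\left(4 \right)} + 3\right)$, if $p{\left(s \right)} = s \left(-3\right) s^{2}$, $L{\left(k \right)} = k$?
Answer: $-2625$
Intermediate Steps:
$p{\left(s \right)} = - 3 s^{3}$ ($p{\left(s \right)} = - 3 s s^{2} = - 3 s^{3}$)
$p{\left(5 \right)} \left(L{\left(4 \right)} + 3\right) = - 3 \cdot 5^{3} \left(4 + 3\right) = \left(-3\right) 125 \cdot 7 = \left(-375\right) 7 = -2625$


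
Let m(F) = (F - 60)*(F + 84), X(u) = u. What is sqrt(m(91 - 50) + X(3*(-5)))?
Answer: I*sqrt(2390) ≈ 48.888*I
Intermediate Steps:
m(F) = (-60 + F)*(84 + F)
sqrt(m(91 - 50) + X(3*(-5))) = sqrt((-5040 + (91 - 50)**2 + 24*(91 - 50)) + 3*(-5)) = sqrt((-5040 + 41**2 + 24*41) - 15) = sqrt((-5040 + 1681 + 984) - 15) = sqrt(-2375 - 15) = sqrt(-2390) = I*sqrt(2390)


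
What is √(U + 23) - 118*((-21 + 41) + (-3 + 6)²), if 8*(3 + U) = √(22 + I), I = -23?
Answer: -3422 + √(320 + 2*I)/4 ≈ -3417.5 + 0.013975*I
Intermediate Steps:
U = -3 + I/8 (U = -3 + √(22 - 23)/8 = -3 + √(-1)/8 = -3 + I/8 ≈ -3.0 + 0.125*I)
√(U + 23) - 118*((-21 + 41) + (-3 + 6)²) = √((-3 + I/8) + 23) - 118*((-21 + 41) + (-3 + 6)²) = √(20 + I/8) - 118*(20 + 3²) = √(20 + I/8) - 118*(20 + 9) = √(20 + I/8) - 118*29 = √(20 + I/8) - 3422 = -3422 + √(20 + I/8)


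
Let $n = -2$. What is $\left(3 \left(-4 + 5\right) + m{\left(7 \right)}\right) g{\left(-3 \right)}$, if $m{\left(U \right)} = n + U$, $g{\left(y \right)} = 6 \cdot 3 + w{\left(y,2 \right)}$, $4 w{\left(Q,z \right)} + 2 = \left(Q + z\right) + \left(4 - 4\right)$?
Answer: $138$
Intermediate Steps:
$w{\left(Q,z \right)} = - \frac{1}{2} + \frac{Q}{4} + \frac{z}{4}$ ($w{\left(Q,z \right)} = - \frac{1}{2} + \frac{\left(Q + z\right) + \left(4 - 4\right)}{4} = - \frac{1}{2} + \frac{\left(Q + z\right) + 0}{4} = - \frac{1}{2} + \frac{Q + z}{4} = - \frac{1}{2} + \left(\frac{Q}{4} + \frac{z}{4}\right) = - \frac{1}{2} + \frac{Q}{4} + \frac{z}{4}$)
$g{\left(y \right)} = 18 + \frac{y}{4}$ ($g{\left(y \right)} = 6 \cdot 3 + \left(- \frac{1}{2} + \frac{y}{4} + \frac{1}{4} \cdot 2\right) = 18 + \left(- \frac{1}{2} + \frac{y}{4} + \frac{1}{2}\right) = 18 + \frac{y}{4}$)
$m{\left(U \right)} = -2 + U$
$\left(3 \left(-4 + 5\right) + m{\left(7 \right)}\right) g{\left(-3 \right)} = \left(3 \left(-4 + 5\right) + \left(-2 + 7\right)\right) \left(18 + \frac{1}{4} \left(-3\right)\right) = \left(3 \cdot 1 + 5\right) \left(18 - \frac{3}{4}\right) = \left(3 + 5\right) \frac{69}{4} = 8 \cdot \frac{69}{4} = 138$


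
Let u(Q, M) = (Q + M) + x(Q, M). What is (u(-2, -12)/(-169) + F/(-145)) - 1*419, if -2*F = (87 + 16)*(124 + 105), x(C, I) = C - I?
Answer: -16547827/49010 ≈ -337.64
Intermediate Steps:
F = -23587/2 (F = -(87 + 16)*(124 + 105)/2 = -103*229/2 = -½*23587 = -23587/2 ≈ -11794.)
u(Q, M) = 2*Q (u(Q, M) = (Q + M) + (Q - M) = (M + Q) + (Q - M) = 2*Q)
(u(-2, -12)/(-169) + F/(-145)) - 1*419 = ((2*(-2))/(-169) - 23587/2/(-145)) - 1*419 = (-4*(-1/169) - 23587/2*(-1/145)) - 419 = (4/169 + 23587/290) - 419 = 3987363/49010 - 419 = -16547827/49010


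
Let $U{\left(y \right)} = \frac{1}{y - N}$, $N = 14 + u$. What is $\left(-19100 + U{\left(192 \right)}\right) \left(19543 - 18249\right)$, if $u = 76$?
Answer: $- \frac{1260484753}{51} \approx -2.4715 \cdot 10^{7}$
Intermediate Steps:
$N = 90$ ($N = 14 + 76 = 90$)
$U{\left(y \right)} = \frac{1}{-90 + y}$ ($U{\left(y \right)} = \frac{1}{y - 90} = \frac{1}{-90 + y}$)
$\left(-19100 + U{\left(192 \right)}\right) \left(19543 - 18249\right) = \left(-19100 + \frac{1}{-90 + 192}\right) \left(19543 - 18249\right) = \left(-19100 + \frac{1}{102}\right) 1294 = \left(- \frac{1948199}{102}\right) 1294 = - \frac{1260484753}{51}$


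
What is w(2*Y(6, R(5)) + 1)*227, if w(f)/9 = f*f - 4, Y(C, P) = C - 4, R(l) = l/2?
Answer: 42903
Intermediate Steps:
R(l) = l/2 (R(l) = l*(½) = l/2)
Y(C, P) = -4 + C
w(f) = -36 + 9*f² (w(f) = 9*(f*f - 4) = 9*(f² - 4) = 9*(-4 + f²) = -36 + 9*f²)
w(2*Y(6, R(5)) + 1)*227 = (-36 + 9*(2*(-4 + 6) + 1)²)*227 = (-36 + 9*(2*2 + 1)²)*227 = (-36 + 9*(4 + 1)²)*227 = (-36 + 9*5²)*227 = (-36 + 9*25)*227 = (-36 + 225)*227 = 189*227 = 42903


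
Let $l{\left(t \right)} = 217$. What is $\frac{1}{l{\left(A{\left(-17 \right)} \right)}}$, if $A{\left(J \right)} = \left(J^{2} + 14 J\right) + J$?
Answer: $\frac{1}{217} \approx 0.0046083$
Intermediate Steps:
$A{\left(J \right)} = J^{2} + 15 J$
$\frac{1}{l{\left(A{\left(-17 \right)} \right)}} = \frac{1}{217}$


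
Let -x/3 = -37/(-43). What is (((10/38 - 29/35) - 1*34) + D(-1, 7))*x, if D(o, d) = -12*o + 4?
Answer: 1370406/28595 ≈ 47.925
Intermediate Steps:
x = -111/43 (x = -(-111)/(-43) = -(-111)*(-1)/43 = -3*37/43 = -111/43 ≈ -2.5814)
D(o, d) = 4 - 12*o
(((10/38 - 29/35) - 1*34) + D(-1, 7))*x = (((10/38 - 29/35) - 1*34) + (4 - 12*(-1)))*(-111/43) = (((10*(1/38) - 29*1/35) - 34) + (4 + 12))*(-111/43) = (((5/19 - 29/35) - 34) + 16)*(-111/43) = ((-376/665 - 34) + 16)*(-111/43) = (-22986/665 + 16)*(-111/43) = -12346/665*(-111/43) = 1370406/28595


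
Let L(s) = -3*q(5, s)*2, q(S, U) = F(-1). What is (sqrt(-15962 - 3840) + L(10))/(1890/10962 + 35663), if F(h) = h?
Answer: 29/172372 + 29*I*sqrt(19802)/1034232 ≈ 0.00016824 + 0.0039458*I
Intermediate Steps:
q(S, U) = -1
L(s) = 6 (L(s) = -3*(-1)*2 = 3*2 = 6)
(sqrt(-15962 - 3840) + L(10))/(1890/10962 + 35663) = (sqrt(-15962 - 3840) + 6)/(1890/10962 + 35663) = (sqrt(-19802) + 6)/(1890*(1/10962) + 35663) = (I*sqrt(19802) + 6)/(5/29 + 35663) = (6 + I*sqrt(19802))/(1034232/29) = (6 + I*sqrt(19802))*(29/1034232) = 29/172372 + 29*I*sqrt(19802)/1034232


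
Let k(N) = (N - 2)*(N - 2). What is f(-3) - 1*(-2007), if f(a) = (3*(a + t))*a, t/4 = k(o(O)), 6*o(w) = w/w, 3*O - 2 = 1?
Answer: 1913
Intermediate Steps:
O = 1 (O = 2/3 + (1/3)*1 = 2/3 + 1/3 = 1)
o(w) = 1/6 (o(w) = (w/w)/6 = (1/6)*1 = 1/6)
k(N) = (-2 + N)**2 (k(N) = (-2 + N)*(-2 + N) = (-2 + N)**2)
t = 121/9 (t = 4*(-2 + 1/6)**2 = 4*(-11/6)**2 = 4*(121/36) = 121/9 ≈ 13.444)
f(a) = a*(121/3 + 3*a) (f(a) = (3*(a + 121/9))*a = (3*(121/9 + a))*a = (121/3 + 3*a)*a = a*(121/3 + 3*a))
f(-3) - 1*(-2007) = (1/3)*(-3)*(121 + 9*(-3)) - 1*(-2007) = (1/3)*(-3)*(121 - 27) + 2007 = (1/3)*(-3)*94 + 2007 = -94 + 2007 = 1913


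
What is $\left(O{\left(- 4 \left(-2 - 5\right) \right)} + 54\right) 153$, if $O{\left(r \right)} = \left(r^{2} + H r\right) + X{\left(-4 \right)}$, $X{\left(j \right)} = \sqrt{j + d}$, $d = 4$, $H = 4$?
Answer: $145350$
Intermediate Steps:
$X{\left(j \right)} = \sqrt{4 + j}$ ($X{\left(j \right)} = \sqrt{j + 4} = \sqrt{4 + j}$)
$O{\left(r \right)} = r^{2} + 4 r$ ($O{\left(r \right)} = \left(r^{2} + 4 r\right) + \sqrt{4 - 4} = \left(r^{2} + 4 r\right) + \sqrt{0} = \left(r^{2} + 4 r\right) + 0 = r^{2} + 4 r$)
$\left(O{\left(- 4 \left(-2 - 5\right) \right)} + 54\right) 153 = \left(- 4 \left(-2 - 5\right) \left(4 - 4 \left(-2 - 5\right)\right) + 54\right) 153 = \left(\left(-4\right) \left(-7\right) \left(4 - -28\right) + 54\right) 153 = \left(28 \left(4 + 28\right) + 54\right) 153 = \left(28 \cdot 32 + 54\right) 153 = \left(896 + 54\right) 153 = 950 \cdot 153 = 145350$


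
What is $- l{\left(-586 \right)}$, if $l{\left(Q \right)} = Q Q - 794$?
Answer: $-342602$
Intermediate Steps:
$l{\left(Q \right)} = -794 + Q^{2}$ ($l{\left(Q \right)} = Q^{2} - 794 = -794 + Q^{2}$)
$- l{\left(-586 \right)} = - (-794 + \left(-586\right)^{2}) = - (-794 + 343396) = \left(-1\right) 342602 = -342602$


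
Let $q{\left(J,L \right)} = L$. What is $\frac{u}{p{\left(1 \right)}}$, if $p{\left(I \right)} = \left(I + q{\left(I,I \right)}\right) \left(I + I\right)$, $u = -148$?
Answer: $-37$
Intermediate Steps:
$p{\left(I \right)} = 4 I^{2}$ ($p{\left(I \right)} = \left(I + I\right) \left(I + I\right) = 2 I 2 I = 4 I^{2}$)
$\frac{u}{p{\left(1 \right)}} = - \frac{148}{4 \cdot 1^{2}} = - \frac{148}{4 \cdot 1} = - \frac{148}{4} = \left(-148\right) \frac{1}{4} = -37$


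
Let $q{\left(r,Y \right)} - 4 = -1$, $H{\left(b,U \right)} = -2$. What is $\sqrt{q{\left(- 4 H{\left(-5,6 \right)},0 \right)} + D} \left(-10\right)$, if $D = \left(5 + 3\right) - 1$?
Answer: $- 10 \sqrt{10} \approx -31.623$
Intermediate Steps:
$q{\left(r,Y \right)} = 3$ ($q{\left(r,Y \right)} = 4 - 1 = 3$)
$D = 7$ ($D = 8 - 1 = 7$)
$\sqrt{q{\left(- 4 H{\left(-5,6 \right)},0 \right)} + D} \left(-10\right) = \sqrt{3 + 7} \left(-10\right) = \sqrt{10} \left(-10\right) = - 10 \sqrt{10}$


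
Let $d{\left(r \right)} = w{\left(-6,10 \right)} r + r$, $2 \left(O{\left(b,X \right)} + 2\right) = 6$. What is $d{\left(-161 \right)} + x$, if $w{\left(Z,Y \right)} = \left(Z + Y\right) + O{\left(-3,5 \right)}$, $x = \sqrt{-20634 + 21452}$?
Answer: $-966 + \sqrt{818} \approx -937.4$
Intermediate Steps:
$x = \sqrt{818} \approx 28.601$
$O{\left(b,X \right)} = 1$ ($O{\left(b,X \right)} = -2 + \frac{1}{2} \cdot 6 = -2 + 3 = 1$)
$w{\left(Z,Y \right)} = 1 + Y + Z$ ($w{\left(Z,Y \right)} = \left(Z + Y\right) + 1 = \left(Y + Z\right) + 1 = 1 + Y + Z$)
$d{\left(r \right)} = 6 r$ ($d{\left(r \right)} = \left(1 + 10 - 6\right) r + r = 5 r + r = 6 r$)
$d{\left(-161 \right)} + x = 6 \left(-161\right) + \sqrt{818} = -966 + \sqrt{818}$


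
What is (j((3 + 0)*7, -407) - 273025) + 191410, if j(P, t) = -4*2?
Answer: -81623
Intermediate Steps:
j(P, t) = -8
(j((3 + 0)*7, -407) - 273025) + 191410 = (-8 - 273025) + 191410 = -273033 + 191410 = -81623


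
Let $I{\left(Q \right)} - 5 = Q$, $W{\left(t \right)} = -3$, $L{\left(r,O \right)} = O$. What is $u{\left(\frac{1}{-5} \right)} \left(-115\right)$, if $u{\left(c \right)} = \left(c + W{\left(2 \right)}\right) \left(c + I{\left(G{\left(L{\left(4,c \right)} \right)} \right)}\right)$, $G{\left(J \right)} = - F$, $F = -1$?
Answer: $\frac{10672}{5} \approx 2134.4$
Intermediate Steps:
$G{\left(J \right)} = 1$ ($G{\left(J \right)} = \left(-1\right) \left(-1\right) = 1$)
$I{\left(Q \right)} = 5 + Q$
$u{\left(c \right)} = \left(-3 + c\right) \left(6 + c\right)$ ($u{\left(c \right)} = \left(c - 3\right) \left(c + \left(5 + 1\right)\right) = \left(-3 + c\right) \left(c + 6\right) = \left(-3 + c\right) \left(6 + c\right)$)
$u{\left(\frac{1}{-5} \right)} \left(-115\right) = \left(-18 + \left(\frac{1}{-5}\right)^{2} + \frac{3}{-5}\right) \left(-115\right) = \left(-18 + \left(- \frac{1}{5}\right)^{2} + 3 \left(- \frac{1}{5}\right)\right) \left(-115\right) = \left(-18 + \frac{1}{25} - \frac{3}{5}\right) \left(-115\right) = \left(- \frac{464}{25}\right) \left(-115\right) = \frac{10672}{5}$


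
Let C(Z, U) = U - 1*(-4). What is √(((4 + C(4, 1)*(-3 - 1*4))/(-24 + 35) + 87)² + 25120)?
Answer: 2*√974249/11 ≈ 179.46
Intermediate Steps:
C(Z, U) = 4 + U (C(Z, U) = U + 4 = 4 + U)
√(((4 + C(4, 1)*(-3 - 1*4))/(-24 + 35) + 87)² + 25120) = √(((4 + (4 + 1)*(-3 - 1*4))/(-24 + 35) + 87)² + 25120) = √(((4 + 5*(-3 - 4))/11 + 87)² + 25120) = √(((4 + 5*(-7))*(1/11) + 87)² + 25120) = √(((4 - 35)*(1/11) + 87)² + 25120) = √((-31*1/11 + 87)² + 25120) = √((-31/11 + 87)² + 25120) = √((926/11)² + 25120) = √(857476/121 + 25120) = √(3896996/121) = 2*√974249/11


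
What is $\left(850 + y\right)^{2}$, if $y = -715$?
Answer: $18225$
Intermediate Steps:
$\left(850 + y\right)^{2} = \left(850 - 715\right)^{2} = 135^{2} = 18225$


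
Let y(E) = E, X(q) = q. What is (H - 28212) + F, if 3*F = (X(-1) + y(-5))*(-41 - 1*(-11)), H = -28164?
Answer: -56316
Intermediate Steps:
F = 60 (F = ((-1 - 5)*(-41 - 1*(-11)))/3 = (-6*(-41 + 11))/3 = (-6*(-30))/3 = (⅓)*180 = 60)
(H - 28212) + F = (-28164 - 28212) + 60 = -56376 + 60 = -56316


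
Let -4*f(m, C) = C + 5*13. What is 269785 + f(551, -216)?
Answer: 1079291/4 ≈ 2.6982e+5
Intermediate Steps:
f(m, C) = -65/4 - C/4 (f(m, C) = -(C + 5*13)/4 = -(C + 65)/4 = -(65 + C)/4 = -65/4 - C/4)
269785 + f(551, -216) = 269785 + (-65/4 - ¼*(-216)) = 269785 + (-65/4 + 54) = 269785 + 151/4 = 1079291/4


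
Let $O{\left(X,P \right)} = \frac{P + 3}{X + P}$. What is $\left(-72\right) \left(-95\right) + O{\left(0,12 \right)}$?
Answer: $\frac{27365}{4} \approx 6841.3$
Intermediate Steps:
$O{\left(X,P \right)} = \frac{3 + P}{P + X}$
$\left(-72\right) \left(-95\right) + O{\left(0,12 \right)} = \left(-72\right) \left(-95\right) + \frac{3 + 12}{12 + 0} = 6840 + \frac{1}{12} \cdot 15 = 6840 + \frac{5}{4} = \frac{27365}{4}$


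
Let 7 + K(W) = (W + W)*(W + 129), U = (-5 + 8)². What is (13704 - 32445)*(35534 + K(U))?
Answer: -712364151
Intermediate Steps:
U = 9 (U = 3² = 9)
K(W) = -7 + 2*W*(129 + W) (K(W) = -7 + (W + W)*(W + 129) = -7 + (2*W)*(129 + W) = -7 + 2*W*(129 + W))
(13704 - 32445)*(35534 + K(U)) = (13704 - 32445)*(35534 + (-7 + 2*9² + 258*9)) = -18741*(35534 + (-7 + 2*81 + 2322)) = -18741*(35534 + (-7 + 162 + 2322)) = -18741*(35534 + 2477) = -18741*38011 = -712364151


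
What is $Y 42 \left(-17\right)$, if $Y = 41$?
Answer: $-29274$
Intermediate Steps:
$Y 42 \left(-17\right) = 41 \cdot 42 \left(-17\right) = 1722 \left(-17\right) = -29274$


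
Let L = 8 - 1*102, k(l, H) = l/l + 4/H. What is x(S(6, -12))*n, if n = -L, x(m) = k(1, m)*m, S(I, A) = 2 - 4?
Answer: 188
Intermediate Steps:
k(l, H) = 1 + 4/H
L = -94 (L = 8 - 102 = -94)
S(I, A) = -2
x(m) = 4 + m (x(m) = ((4 + m)/m)*m = 4 + m)
n = 94 (n = -1*(-94) = 94)
x(S(6, -12))*n = (4 - 2)*94 = 2*94 = 188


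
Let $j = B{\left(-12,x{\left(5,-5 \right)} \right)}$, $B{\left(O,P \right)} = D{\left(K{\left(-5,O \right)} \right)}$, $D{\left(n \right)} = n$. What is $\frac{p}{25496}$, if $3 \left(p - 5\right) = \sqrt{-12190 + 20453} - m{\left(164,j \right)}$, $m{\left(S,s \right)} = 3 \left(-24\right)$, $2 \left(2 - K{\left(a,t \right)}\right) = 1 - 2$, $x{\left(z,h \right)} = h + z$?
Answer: $\frac{29}{25496} + \frac{\sqrt{8263}}{76488} \approx 0.0023259$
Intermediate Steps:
$K{\left(a,t \right)} = \frac{5}{2}$ ($K{\left(a,t \right)} = 2 - \frac{1 - 2}{2} = 2 - - \frac{1}{2} = 2 + \frac{1}{2} = \frac{5}{2}$)
$B{\left(O,P \right)} = \frac{5}{2}$
$j = \frac{5}{2} \approx 2.5$
$m{\left(S,s \right)} = -72$
$p = 29 + \frac{\sqrt{8263}}{3}$ ($p = 5 + \frac{\sqrt{-12190 + 20453} - -72}{3} = 5 + \frac{\sqrt{8263} + 72}{3} = 5 + \frac{72 + \sqrt{8263}}{3} = 5 + \left(24 + \frac{\sqrt{8263}}{3}\right) = 29 + \frac{\sqrt{8263}}{3} \approx 59.3$)
$\frac{p}{25496} = \frac{29 + \frac{\sqrt{8263}}{3}}{25496} = \left(29 + \frac{\sqrt{8263}}{3}\right) \frac{1}{25496} = \frac{29}{25496} + \frac{\sqrt{8263}}{76488}$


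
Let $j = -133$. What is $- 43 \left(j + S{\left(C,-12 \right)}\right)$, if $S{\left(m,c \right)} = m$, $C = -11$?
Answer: $6192$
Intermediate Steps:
$- 43 \left(j + S{\left(C,-12 \right)}\right) = - 43 \left(-133 - 11\right) = \left(-43\right) \left(-144\right) = 6192$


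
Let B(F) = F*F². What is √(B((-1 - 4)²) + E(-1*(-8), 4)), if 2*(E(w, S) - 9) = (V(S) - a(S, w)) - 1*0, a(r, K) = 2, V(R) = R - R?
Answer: 9*√193 ≈ 125.03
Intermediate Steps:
V(R) = 0
B(F) = F³
E(w, S) = 8 (E(w, S) = 9 + ((0 - 1*2) - 1*0)/2 = 9 + ((0 - 2) + 0)/2 = 9 + (-2 + 0)/2 = 9 + (½)*(-2) = 9 - 1 = 8)
√(B((-1 - 4)²) + E(-1*(-8), 4)) = √(((-1 - 4)²)³ + 8) = √(((-5)²)³ + 8) = √(25³ + 8) = √(15625 + 8) = √15633 = 9*√193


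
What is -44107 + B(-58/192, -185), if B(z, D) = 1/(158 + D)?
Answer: -1190890/27 ≈ -44107.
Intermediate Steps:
-44107 + B(-58/192, -185) = -44107 + 1/(158 - 185) = -44107 + 1/(-27) = -44107 - 1/27 = -1190890/27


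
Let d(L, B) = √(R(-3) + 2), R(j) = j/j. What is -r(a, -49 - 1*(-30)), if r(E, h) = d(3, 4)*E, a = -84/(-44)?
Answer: -21*√3/11 ≈ -3.3066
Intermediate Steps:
R(j) = 1
d(L, B) = √3 (d(L, B) = √(1 + 2) = √3)
a = 21/11 (a = -84*(-1/44) = 21/11 ≈ 1.9091)
r(E, h) = E*√3 (r(E, h) = √3*E = E*√3)
-r(a, -49 - 1*(-30)) = -21*√3/11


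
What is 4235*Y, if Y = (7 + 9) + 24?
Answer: 169400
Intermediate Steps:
Y = 40 (Y = 16 + 24 = 40)
4235*Y = 4235*40 = 169400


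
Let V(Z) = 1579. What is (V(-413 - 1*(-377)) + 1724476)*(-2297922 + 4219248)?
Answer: 3316314348930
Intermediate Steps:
(V(-413 - 1*(-377)) + 1724476)*(-2297922 + 4219248) = (1579 + 1724476)*(-2297922 + 4219248) = 1726055*1921326 = 3316314348930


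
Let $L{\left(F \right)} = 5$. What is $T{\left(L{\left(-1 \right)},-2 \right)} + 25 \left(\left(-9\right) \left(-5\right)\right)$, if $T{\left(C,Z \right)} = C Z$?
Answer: $1115$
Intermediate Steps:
$T{\left(L{\left(-1 \right)},-2 \right)} + 25 \left(\left(-9\right) \left(-5\right)\right) = 5 \left(-2\right) + 25 \left(\left(-9\right) \left(-5\right)\right) = -10 + 25 \cdot 45 = -10 + 1125 = 1115$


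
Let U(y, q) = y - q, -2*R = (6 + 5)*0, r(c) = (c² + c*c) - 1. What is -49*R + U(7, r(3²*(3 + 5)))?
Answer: -10360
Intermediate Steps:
r(c) = -1 + 2*c² (r(c) = (c² + c²) - 1 = 2*c² - 1 = -1 + 2*c²)
R = 0 (R = -(6 + 5)*0/2 = -11*0/2 = -½*0 = 0)
-49*R + U(7, r(3²*(3 + 5))) = -49*0 + (7 - (-1 + 2*(3²*(3 + 5))²)) = 0 + (7 - (-1 + 2*(9*8)²)) = 0 + (7 - (-1 + 2*72²)) = 0 + (7 - (-1 + 2*5184)) = 0 + (7 - (-1 + 10368)) = 0 + (7 - 1*10367) = 0 + (7 - 10367) = 0 - 10360 = -10360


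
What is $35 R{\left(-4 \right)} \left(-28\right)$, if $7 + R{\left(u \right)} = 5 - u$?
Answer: $-1960$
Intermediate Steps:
$R{\left(u \right)} = -2 - u$ ($R{\left(u \right)} = -7 - \left(-5 + u\right) = -2 - u$)
$35 R{\left(-4 \right)} \left(-28\right) = 35 \left(-2 - -4\right) \left(-28\right) = 35 \left(-2 + 4\right) \left(-28\right) = 35 \cdot 2 \left(-28\right) = 70 \left(-28\right) = -1960$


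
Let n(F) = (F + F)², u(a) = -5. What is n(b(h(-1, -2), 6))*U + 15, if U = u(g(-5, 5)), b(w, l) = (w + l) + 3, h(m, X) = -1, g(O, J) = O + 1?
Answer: -1265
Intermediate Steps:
g(O, J) = 1 + O
b(w, l) = 3 + l + w (b(w, l) = (l + w) + 3 = 3 + l + w)
n(F) = 4*F² (n(F) = (2*F)² = 4*F²)
U = -5
n(b(h(-1, -2), 6))*U + 15 = (4*(3 + 6 - 1)²)*(-5) + 15 = (4*8²)*(-5) + 15 = (4*64)*(-5) + 15 = 256*(-5) + 15 = -1280 + 15 = -1265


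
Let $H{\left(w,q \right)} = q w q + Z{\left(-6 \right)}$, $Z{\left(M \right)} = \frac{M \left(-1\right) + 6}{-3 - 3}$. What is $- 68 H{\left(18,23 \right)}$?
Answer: $-647360$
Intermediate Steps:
$Z{\left(M \right)} = -1 + \frac{M}{6}$ ($Z{\left(M \right)} = \frac{- M + 6}{-6} = \left(6 - M\right) \left(- \frac{1}{6}\right) = -1 + \frac{M}{6}$)
$H{\left(w,q \right)} = -2 + w q^{2}$ ($H{\left(w,q \right)} = q w q + \left(-1 + \frac{1}{6} \left(-6\right)\right) = w q^{2} - 2 = -2 + w q^{2}$)
$- 68 H{\left(18,23 \right)} = - 68 \left(-2 + 18 \cdot 23^{2}\right) = - 68 \left(-2 + 18 \cdot 529\right) = - 68 \left(-2 + 9522\right) = \left(-68\right) 9520 = -647360$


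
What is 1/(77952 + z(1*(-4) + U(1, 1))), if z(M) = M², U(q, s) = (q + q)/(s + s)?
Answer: 1/77961 ≈ 1.2827e-5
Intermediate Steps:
U(q, s) = q/s (U(q, s) = (2*q)/((2*s)) = (2*q)*(1/(2*s)) = q/s)
1/(77952 + z(1*(-4) + U(1, 1))) = 1/(77952 + (1*(-4) + 1/1)²) = 1/(77952 + (-4 + 1*1)²) = 1/(77952 + (-4 + 1)²) = 1/(77952 + (-3)²) = 1/(77952 + 9) = 1/77961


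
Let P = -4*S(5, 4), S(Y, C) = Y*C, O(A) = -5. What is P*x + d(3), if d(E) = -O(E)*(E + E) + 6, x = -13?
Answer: 1076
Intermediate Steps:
S(Y, C) = C*Y
d(E) = 6 + 10*E (d(E) = -(-5)*(E + E) + 6 = -(-5)*2*E + 6 = -(-10)*E + 6 = 10*E + 6 = 6 + 10*E)
P = -80 (P = -16*5 = -4*20 = -80)
P*x + d(3) = -80*(-13) + (6 + 10*3) = 1040 + (6 + 30) = 1040 + 36 = 1076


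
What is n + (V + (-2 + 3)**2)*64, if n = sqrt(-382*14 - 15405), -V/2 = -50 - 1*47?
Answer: 12480 + I*sqrt(20753) ≈ 12480.0 + 144.06*I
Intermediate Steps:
V = 194 (V = -2*(-50 - 1*47) = -2*(-50 - 47) = -2*(-97) = 194)
n = I*sqrt(20753) (n = sqrt(-5348 - 15405) = sqrt(-20753) = I*sqrt(20753) ≈ 144.06*I)
n + (V + (-2 + 3)**2)*64 = I*sqrt(20753) + (194 + (-2 + 3)**2)*64 = I*sqrt(20753) + (194 + 1**2)*64 = I*sqrt(20753) + (194 + 1)*64 = I*sqrt(20753) + 195*64 = I*sqrt(20753) + 12480 = 12480 + I*sqrt(20753)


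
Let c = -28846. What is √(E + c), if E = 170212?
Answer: √141366 ≈ 375.99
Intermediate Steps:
√(E + c) = √(170212 - 28846) = √141366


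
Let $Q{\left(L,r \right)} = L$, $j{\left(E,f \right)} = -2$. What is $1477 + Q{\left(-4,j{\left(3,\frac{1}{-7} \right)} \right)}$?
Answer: $1473$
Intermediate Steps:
$1477 + Q{\left(-4,j{\left(3,\frac{1}{-7} \right)} \right)} = 1477 - 4 = 1473$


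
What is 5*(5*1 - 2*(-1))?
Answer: 35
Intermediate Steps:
5*(5*1 - 2*(-1)) = 5*(5 + 2) = 5*7 = 35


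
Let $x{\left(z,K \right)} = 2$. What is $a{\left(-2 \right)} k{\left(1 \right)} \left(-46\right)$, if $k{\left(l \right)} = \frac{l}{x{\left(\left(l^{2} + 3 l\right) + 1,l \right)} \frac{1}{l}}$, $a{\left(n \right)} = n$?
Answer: $46$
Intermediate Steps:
$k{\left(l \right)} = \frac{l^{2}}{2}$ ($k{\left(l \right)} = \frac{l}{2 \frac{1}{l}} = l \frac{l}{2} = \frac{l^{2}}{2}$)
$a{\left(-2 \right)} k{\left(1 \right)} \left(-46\right) = - 2 \frac{1^{2}}{2} \left(-46\right) = - 2 \cdot \frac{1}{2} \cdot 1 \left(-46\right) = \left(-2\right) \frac{1}{2} \left(-46\right) = \left(-1\right) \left(-46\right) = 46$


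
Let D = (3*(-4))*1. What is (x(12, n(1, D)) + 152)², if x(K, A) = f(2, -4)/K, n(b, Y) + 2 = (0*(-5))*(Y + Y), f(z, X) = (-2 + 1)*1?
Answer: 3323329/144 ≈ 23079.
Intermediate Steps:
f(z, X) = -1 (f(z, X) = -1*1 = -1)
D = -12 (D = -12*1 = -12)
n(b, Y) = -2 (n(b, Y) = -2 + (0*(-5))*(Y + Y) = -2 + 0*(2*Y) = -2 + 0 = -2)
x(K, A) = -1/K
(x(12, n(1, D)) + 152)² = (-1/12 + 152)² = (1823/12)² = 3323329/144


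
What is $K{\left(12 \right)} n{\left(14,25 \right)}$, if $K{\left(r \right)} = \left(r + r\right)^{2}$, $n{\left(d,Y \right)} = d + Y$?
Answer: $22464$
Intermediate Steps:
$n{\left(d,Y \right)} = Y + d$
$K{\left(r \right)} = 4 r^{2}$ ($K{\left(r \right)} = \left(2 r\right)^{2} = 4 r^{2}$)
$K{\left(12 \right)} n{\left(14,25 \right)} = 4 \cdot 12^{2} \left(25 + 14\right) = 4 \cdot 144 \cdot 39 = 576 \cdot 39 = 22464$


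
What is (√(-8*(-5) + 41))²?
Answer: 81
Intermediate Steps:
(√(-8*(-5) + 41))² = (√(40 + 41))² = (√81)² = 9² = 81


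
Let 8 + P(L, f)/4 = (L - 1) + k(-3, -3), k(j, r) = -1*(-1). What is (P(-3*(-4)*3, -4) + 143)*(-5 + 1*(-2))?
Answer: -1785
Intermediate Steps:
k(j, r) = 1
P(L, f) = -32 + 4*L (P(L, f) = -32 + 4*((L - 1) + 1) = -32 + 4*((-1 + L) + 1) = -32 + 4*L)
(P(-3*(-4)*3, -4) + 143)*(-5 + 1*(-2)) = ((-32 + 4*(-3*(-4)*3)) + 143)*(-5 + 1*(-2)) = ((-32 + 4*(12*3)) + 143)*(-5 - 2) = ((-32 + 4*36) + 143)*(-7) = ((-32 + 144) + 143)*(-7) = (112 + 143)*(-7) = 255*(-7) = -1785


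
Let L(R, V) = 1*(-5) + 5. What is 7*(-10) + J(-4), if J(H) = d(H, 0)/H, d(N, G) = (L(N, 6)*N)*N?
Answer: -70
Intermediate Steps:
L(R, V) = 0 (L(R, V) = -5 + 5 = 0)
d(N, G) = 0 (d(N, G) = (0*N)*N = 0*N = 0)
J(H) = 0 (J(H) = 0/H = 0)
7*(-10) + J(-4) = 7*(-10) + 0 = -70 + 0 = -70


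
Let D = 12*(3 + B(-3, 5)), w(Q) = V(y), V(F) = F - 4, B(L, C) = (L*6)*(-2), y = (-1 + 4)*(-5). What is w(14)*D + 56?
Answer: -8836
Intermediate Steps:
y = -15 (y = 3*(-5) = -15)
B(L, C) = -12*L (B(L, C) = (6*L)*(-2) = -12*L)
V(F) = -4 + F
w(Q) = -19 (w(Q) = -4 - 15 = -19)
D = 468 (D = 12*(3 - 12*(-3)) = 12*(3 + 36) = 12*39 = 468)
w(14)*D + 56 = -19*468 + 56 = -8892 + 56 = -8836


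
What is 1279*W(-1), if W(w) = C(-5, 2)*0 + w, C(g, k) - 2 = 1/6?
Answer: -1279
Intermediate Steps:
C(g, k) = 13/6 (C(g, k) = 2 + 1/6 = 2 + ⅙ = 13/6)
W(w) = w (W(w) = (13/6)*0 + w = 0 + w = w)
1279*W(-1) = 1279*(-1) = -1279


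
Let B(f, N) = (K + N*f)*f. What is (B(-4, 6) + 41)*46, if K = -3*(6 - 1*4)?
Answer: 7406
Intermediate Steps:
K = -6 (K = -3*(6 - 4) = -3*2 = -6)
B(f, N) = f*(-6 + N*f) (B(f, N) = (-6 + N*f)*f = f*(-6 + N*f))
(B(-4, 6) + 41)*46 = (-4*(-6 + 6*(-4)) + 41)*46 = (-4*(-6 - 24) + 41)*46 = (-4*(-30) + 41)*46 = (120 + 41)*46 = 161*46 = 7406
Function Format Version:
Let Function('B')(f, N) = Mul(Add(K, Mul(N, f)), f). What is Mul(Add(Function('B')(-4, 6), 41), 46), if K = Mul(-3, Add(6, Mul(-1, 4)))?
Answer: 7406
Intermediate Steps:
K = -6 (K = Mul(-3, Add(6, -4)) = Mul(-3, 2) = -6)
Function('B')(f, N) = Mul(f, Add(-6, Mul(N, f))) (Function('B')(f, N) = Mul(Add(-6, Mul(N, f)), f) = Mul(f, Add(-6, Mul(N, f))))
Mul(Add(Function('B')(-4, 6), 41), 46) = Mul(Add(Mul(-4, Add(-6, Mul(6, -4))), 41), 46) = Mul(Add(Mul(-4, Add(-6, -24)), 41), 46) = Mul(Add(Mul(-4, -30), 41), 46) = Mul(Add(120, 41), 46) = Mul(161, 46) = 7406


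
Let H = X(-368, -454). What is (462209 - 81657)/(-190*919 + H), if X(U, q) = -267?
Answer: -380552/174877 ≈ -2.1761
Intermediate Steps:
H = -267
(462209 - 81657)/(-190*919 + H) = (462209 - 81657)/(-190*919 - 267) = 380552/(-174610 - 267) = 380552/(-174877) = 380552*(-1/174877) = -380552/174877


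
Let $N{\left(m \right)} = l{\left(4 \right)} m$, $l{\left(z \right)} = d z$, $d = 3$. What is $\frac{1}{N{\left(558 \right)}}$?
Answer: $\frac{1}{6696} \approx 0.00014934$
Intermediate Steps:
$l{\left(z \right)} = 3 z$
$N{\left(m \right)} = 12 m$ ($N{\left(m \right)} = 3 \cdot 4 m = 12 m$)
$\frac{1}{N{\left(558 \right)}} = \frac{1}{12 \cdot 558} = \frac{1}{6696}$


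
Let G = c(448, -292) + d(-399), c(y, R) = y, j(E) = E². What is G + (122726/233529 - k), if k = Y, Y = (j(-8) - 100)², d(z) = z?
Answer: -291087937/233529 ≈ -1246.5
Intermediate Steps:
Y = 1296 (Y = ((-8)² - 100)² = (64 - 100)² = (-36)² = 1296)
k = 1296
G = 49 (G = 448 - 399 = 49)
G + (122726/233529 - k) = 49 + (122726/233529 - 1*1296) = 49 + (122726*(1/233529) - 1296) = 49 + (122726/233529 - 1296) = 49 - 302530858/233529 = -291087937/233529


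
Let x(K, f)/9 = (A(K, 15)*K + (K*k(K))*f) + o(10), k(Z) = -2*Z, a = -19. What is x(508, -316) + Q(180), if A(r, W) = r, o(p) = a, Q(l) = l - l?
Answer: 1470190437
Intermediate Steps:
Q(l) = 0
o(p) = -19
x(K, f) = -171 + 9*K**2 - 18*f*K**2 (x(K, f) = 9*((K*K + (K*(-2*K))*f) - 19) = 9*((K**2 + (-2*K**2)*f) - 19) = 9*((K**2 - 2*f*K**2) - 19) = 9*(-19 + K**2 - 2*f*K**2) = -171 + 9*K**2 - 18*f*K**2)
x(508, -316) + Q(180) = (-171 + 9*508**2 - 18*(-316)*508**2) + 0 = (-171 + 9*258064 - 18*(-316)*258064) + 0 = (-171 + 2322576 + 1467868032) + 0 = 1470190437 + 0 = 1470190437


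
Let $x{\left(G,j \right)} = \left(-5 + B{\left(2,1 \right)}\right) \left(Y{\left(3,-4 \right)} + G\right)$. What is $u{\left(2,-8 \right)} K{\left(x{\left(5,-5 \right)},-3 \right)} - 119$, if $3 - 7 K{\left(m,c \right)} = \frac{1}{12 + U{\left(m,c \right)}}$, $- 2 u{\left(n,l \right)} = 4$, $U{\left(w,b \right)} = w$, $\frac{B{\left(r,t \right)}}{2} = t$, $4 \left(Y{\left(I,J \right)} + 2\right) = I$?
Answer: $- \frac{2509}{21} \approx -119.48$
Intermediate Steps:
$Y{\left(I,J \right)} = -2 + \frac{I}{4}$
$B{\left(r,t \right)} = 2 t$
$u{\left(n,l \right)} = -2$ ($u{\left(n,l \right)} = \left(- \frac{1}{2}\right) 4 = -2$)
$x{\left(G,j \right)} = \frac{15}{4} - 3 G$ ($x{\left(G,j \right)} = \left(-5 + 2 \cdot 1\right) \left(\left(-2 + \frac{1}{4} \cdot 3\right) + G\right) = \left(-5 + 2\right) \left(\left(-2 + \frac{3}{4}\right) + G\right) = - 3 \left(- \frac{5}{4} + G\right) = \frac{15}{4} - 3 G$)
$K{\left(m,c \right)} = \frac{3}{7} - \frac{1}{7 \left(12 + m\right)}$
$u{\left(2,-8 \right)} K{\left(x{\left(5,-5 \right)},-3 \right)} - 119 = - 2 \frac{35 + 3 \left(\frac{15}{4} - 15\right)}{7 \left(12 + \left(\frac{15}{4} - 15\right)\right)} - 119 = - 2 \frac{35 + 3 \left(- \frac{45}{4}\right)}{7 \left(12 - \frac{45}{4}\right)} - 119 = - 2 \frac{35 - \frac{135}{4}}{7 \cdot \frac{3}{4}} - 119 = - 2 \cdot \frac{1}{7} \cdot \frac{4}{3} \cdot \frac{5}{4} - 119 = \left(-2\right) \frac{5}{21} - 119 = - \frac{10}{21} - 119 = - \frac{2509}{21}$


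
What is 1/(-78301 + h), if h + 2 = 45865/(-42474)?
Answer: -42474/3325887487 ≈ -1.2771e-5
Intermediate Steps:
h = -130813/42474 (h = -2 + 45865/(-42474) = -2 + 45865*(-1/42474) = -2 - 45865/42474 = -130813/42474 ≈ -3.0798)
1/(-78301 + h) = 1/(-78301 - 130813/42474) = 1/(-3325887487/42474) = -42474/3325887487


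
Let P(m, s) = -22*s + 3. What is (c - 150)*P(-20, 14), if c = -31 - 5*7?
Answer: 65880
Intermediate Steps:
P(m, s) = 3 - 22*s
c = -66 (c = -31 - 1*35 = -31 - 35 = -66)
(c - 150)*P(-20, 14) = (-66 - 150)*(3 - 22*14) = -216*(3 - 308) = -216*(-305) = 65880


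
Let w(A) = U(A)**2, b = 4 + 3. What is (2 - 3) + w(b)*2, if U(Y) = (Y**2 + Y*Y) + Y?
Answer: 22049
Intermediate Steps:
b = 7
U(Y) = Y + 2*Y**2 (U(Y) = (Y**2 + Y**2) + Y = 2*Y**2 + Y = Y + 2*Y**2)
w(A) = A**2*(1 + 2*A)**2 (w(A) = (A*(1 + 2*A))**2 = A**2*(1 + 2*A)**2)
(2 - 3) + w(b)*2 = (2 - 3) + (7**2*(1 + 2*7)**2)*2 = -1 + (49*(1 + 14)**2)*2 = -1 + (49*15**2)*2 = -1 + (49*225)*2 = -1 + 11025*2 = -1 + 22050 = 22049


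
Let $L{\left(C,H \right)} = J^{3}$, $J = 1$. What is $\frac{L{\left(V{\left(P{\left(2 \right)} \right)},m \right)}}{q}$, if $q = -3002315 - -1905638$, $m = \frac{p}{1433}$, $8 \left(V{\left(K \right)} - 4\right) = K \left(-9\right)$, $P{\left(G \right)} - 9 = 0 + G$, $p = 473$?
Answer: $- \frac{1}{1096677} \approx -9.1185 \cdot 10^{-7}$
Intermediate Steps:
$P{\left(G \right)} = 9 + G$ ($P{\left(G \right)} = 9 + \left(0 + G\right) = 9 + G$)
$V{\left(K \right)} = 4 - \frac{9 K}{8}$ ($V{\left(K \right)} = 4 + \frac{K \left(-9\right)}{8} = 4 + \frac{\left(-9\right) K}{8} = 4 - \frac{9 K}{8}$)
$m = \frac{473}{1433} \approx 0.33008$
$L{\left(C,H \right)} = 1$ ($L{\left(C,H \right)} = 1^{3} = 1$)
$q = -1096677$ ($q = -3002315 + 1905638 = -1096677$)
$\frac{L{\left(V{\left(P{\left(2 \right)} \right)},m \right)}}{q} = 1 \frac{1}{-1096677} = 1 \left(- \frac{1}{1096677}\right) = - \frac{1}{1096677}$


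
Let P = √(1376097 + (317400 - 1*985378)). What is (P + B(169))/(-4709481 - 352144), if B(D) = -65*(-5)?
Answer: -13/202465 - √708119/5061625 ≈ -0.00023046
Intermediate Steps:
B(D) = 325
P = √708119 (P = √(1376097 + (317400 - 985378)) = √(1376097 - 667978) = √708119 ≈ 841.50)
(P + B(169))/(-4709481 - 352144) = (√708119 + 325)/(-4709481 - 352144) = (325 + √708119)/(-5061625) = (325 + √708119)*(-1/5061625) = -13/202465 - √708119/5061625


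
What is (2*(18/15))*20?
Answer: 48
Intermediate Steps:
(2*(18/15))*20 = (2*(18*(1/15)))*20 = (2*(6/5))*20 = (12/5)*20 = 48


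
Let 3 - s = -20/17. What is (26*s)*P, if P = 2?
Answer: 3692/17 ≈ 217.18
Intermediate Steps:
s = 71/17 (s = 3 - (-20)/17 = 3 - 1*(-20/17) = 3 + 20/17 = 71/17 ≈ 4.1765)
(26*s)*P = (26*(71/17))*2 = (1846/17)*2 = 3692/17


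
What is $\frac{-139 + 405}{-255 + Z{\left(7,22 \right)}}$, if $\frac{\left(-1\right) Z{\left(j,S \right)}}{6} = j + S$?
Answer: $- \frac{266}{429} \approx -0.62005$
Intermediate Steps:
$Z{\left(j,S \right)} = - 6 S - 6 j$ ($Z{\left(j,S \right)} = - 6 \left(j + S\right) = - 6 \left(S + j\right) = - 6 S - 6 j$)
$\frac{-139 + 405}{-255 + Z{\left(7,22 \right)}} = \frac{-139 + 405}{-255 - 174} = \frac{266}{-255 - 174} = \frac{266}{-429} = 266 \left(- \frac{1}{429}\right) = - \frac{266}{429}$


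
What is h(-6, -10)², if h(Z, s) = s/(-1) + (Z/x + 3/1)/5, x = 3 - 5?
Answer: 3136/25 ≈ 125.44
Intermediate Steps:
x = -2
h(Z, s) = ⅗ - s - Z/10 (h(Z, s) = s/(-1) + (Z/(-2) + 3/1)/5 = s*(-1) + (Z*(-½) + 3*1)*(⅕) = -s + (-Z/2 + 3)*(⅕) = -s + (3 - Z/2)*(⅕) = -s + (⅗ - Z/10) = ⅗ - s - Z/10)
h(-6, -10)² = (⅗ - 1*(-10) - ⅒*(-6))² = (⅗ + 10 + ⅗)² = (56/5)² = 3136/25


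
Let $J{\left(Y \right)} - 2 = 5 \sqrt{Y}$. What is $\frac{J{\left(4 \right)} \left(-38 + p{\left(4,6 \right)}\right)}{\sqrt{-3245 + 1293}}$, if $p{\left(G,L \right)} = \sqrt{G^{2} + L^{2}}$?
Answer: $\frac{3 i \sqrt{122} \left(19 - \sqrt{13}\right)}{61} \approx 8.3625 i$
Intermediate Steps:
$J{\left(Y \right)} = 2 + 5 \sqrt{Y}$
$\frac{J{\left(4 \right)} \left(-38 + p{\left(4,6 \right)}\right)}{\sqrt{-3245 + 1293}} = \frac{\left(2 + 5 \sqrt{4}\right) \left(-38 + \sqrt{4^{2} + 6^{2}}\right)}{\sqrt{-3245 + 1293}} = \frac{\left(2 + 5 \cdot 2\right) \left(-38 + \sqrt{16 + 36}\right)}{\sqrt{-1952}} = \frac{\left(2 + 10\right) \left(-38 + \sqrt{52}\right)}{4 i \sqrt{122}} = 12 \left(-38 + 2 \sqrt{13}\right) \left(- \frac{i \sqrt{122}}{488}\right) = \left(-456 + 24 \sqrt{13}\right) \left(- \frac{i \sqrt{122}}{488}\right) = - \frac{i \sqrt{122} \left(-456 + 24 \sqrt{13}\right)}{488}$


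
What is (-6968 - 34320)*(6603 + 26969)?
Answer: -1386120736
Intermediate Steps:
(-6968 - 34320)*(6603 + 26969) = -41288*33572 = -1386120736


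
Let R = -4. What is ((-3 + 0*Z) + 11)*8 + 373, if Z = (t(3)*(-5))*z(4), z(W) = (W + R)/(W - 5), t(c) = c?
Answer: 437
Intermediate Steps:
z(W) = (-4 + W)/(-5 + W) (z(W) = (W - 4)/(W - 5) = (-4 + W)/(-5 + W))
Z = 0 (Z = (3*(-5))*((-4 + 4)/(-5 + 4)) = -15*0/(-1) = -(-15)*0 = -15*0 = 0)
((-3 + 0*Z) + 11)*8 + 373 = ((-3 + 0*0) + 11)*8 + 373 = ((-3 + 0) + 11)*8 + 373 = (-3 + 11)*8 + 373 = 8*8 + 373 = 64 + 373 = 437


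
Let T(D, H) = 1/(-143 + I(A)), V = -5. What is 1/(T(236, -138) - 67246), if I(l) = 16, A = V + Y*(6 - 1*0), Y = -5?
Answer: -127/8540243 ≈ -1.4871e-5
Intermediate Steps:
A = -35 (A = -5 - 5*(6 - 1*0) = -5 - 5*(6 + 0) = -5 - 5*6 = -5 - 30 = -35)
T(D, H) = -1/127 (T(D, H) = 1/(-143 + 16) = 1/(-127) = -1/127)
1/(T(236, -138) - 67246) = 1/(-1/127 - 67246) = 1/(-8540243/127) = -127/8540243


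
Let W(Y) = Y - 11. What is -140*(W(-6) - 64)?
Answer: 11340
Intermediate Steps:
W(Y) = -11 + Y
-140*(W(-6) - 64) = -140*((-11 - 6) - 64) = -140*(-17 - 64) = -140*(-81) = 11340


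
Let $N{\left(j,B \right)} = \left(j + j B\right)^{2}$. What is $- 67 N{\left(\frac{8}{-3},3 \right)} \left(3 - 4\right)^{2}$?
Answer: $- \frac{68608}{9} \approx -7623.1$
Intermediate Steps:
$N{\left(j,B \right)} = \left(j + B j\right)^{2}$
$- 67 N{\left(\frac{8}{-3},3 \right)} \left(3 - 4\right)^{2} = - 67 \left(\frac{8}{-3}\right)^{2} \left(1 + 3\right)^{2} \left(3 - 4\right)^{2} = - 67 \left(8 \left(- \frac{1}{3}\right)\right)^{2} \cdot 4^{2} \left(-1\right)^{2} = - 67 \left(- \frac{8}{3}\right)^{2} \cdot 16 \cdot 1 = - 67 \cdot \frac{64}{9} \cdot 16 \cdot 1 = \left(-67\right) \frac{1024}{9} \cdot 1 = \left(- \frac{68608}{9}\right) 1 = - \frac{68608}{9}$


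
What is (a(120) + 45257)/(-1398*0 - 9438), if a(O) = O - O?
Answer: -45257/9438 ≈ -4.7952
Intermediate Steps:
a(O) = 0
(a(120) + 45257)/(-1398*0 - 9438) = (0 + 45257)/(-1398*0 - 9438) = 45257/(0 - 9438) = 45257/(-9438) = 45257*(-1/9438) = -45257/9438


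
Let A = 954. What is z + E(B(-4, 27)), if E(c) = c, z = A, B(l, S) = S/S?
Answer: 955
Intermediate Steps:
B(l, S) = 1
z = 954
z + E(B(-4, 27)) = 954 + 1 = 955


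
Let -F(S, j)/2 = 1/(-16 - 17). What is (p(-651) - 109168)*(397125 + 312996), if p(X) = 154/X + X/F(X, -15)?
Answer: -5279326166177/62 ≈ -8.5150e+10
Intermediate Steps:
F(S, j) = 2/33 (F(S, j) = -2/(-16 - 17) = -2/(-33) = -2*(-1/33) = 2/33)
p(X) = 154/X + 33*X/2 (p(X) = 154/X + X/(2/33) = 154/X + X*(33/2) = 154/X + 33*X/2)
(p(-651) - 109168)*(397125 + 312996) = ((154/(-651) + (33/2)*(-651)) - 109168)*(397125 + 312996) = ((154*(-1/651) - 21483/2) - 109168)*710121 = ((-22/93 - 21483/2) - 109168)*710121 = (-1997963/186 - 109168)*710121 = -22303211/186*710121 = -5279326166177/62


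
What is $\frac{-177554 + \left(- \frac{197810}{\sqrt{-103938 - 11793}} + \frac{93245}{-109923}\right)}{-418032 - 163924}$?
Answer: $\frac{19517361587}{63970349388} - \frac{98905 i \sqrt{12859}}{11225058306} \approx 0.3051 - 0.00099916 i$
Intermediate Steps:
$\frac{-177554 + \left(- \frac{197810}{\sqrt{-103938 - 11793}} + \frac{93245}{-109923}\right)}{-418032 - 163924} = \frac{-177554 + \left(- \frac{197810}{\sqrt{-115731}} + 93245 \left(- \frac{1}{109923}\right)\right)}{-418032 - 163924} = \frac{-177554 - \left(\frac{93245}{109923} + \frac{197810}{3 i \sqrt{12859}}\right)}{-581956} = \left(-177554 - \left(\frac{93245}{109923} + 197810 \left(- \frac{i \sqrt{12859}}{38577}\right)\right)\right) \left(- \frac{1}{581956}\right) = \left(-177554 - \left(\frac{93245}{109923} - \frac{197810 i \sqrt{12859}}{38577}\right)\right) \left(- \frac{1}{581956}\right) = \left(- \frac{19517361587}{109923} + \frac{197810 i \sqrt{12859}}{38577}\right) \left(- \frac{1}{581956}\right) = \frac{19517361587}{63970349388} - \frac{98905 i \sqrt{12859}}{11225058306}$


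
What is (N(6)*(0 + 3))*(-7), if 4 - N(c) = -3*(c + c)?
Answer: -840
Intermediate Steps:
N(c) = 4 + 6*c (N(c) = 4 - (-3)*(c + c) = 4 - (-3)*2*c = 4 - (-6)*c = 4 + 6*c)
(N(6)*(0 + 3))*(-7) = ((4 + 6*6)*(0 + 3))*(-7) = ((4 + 36)*3)*(-7) = (40*3)*(-7) = 120*(-7) = -840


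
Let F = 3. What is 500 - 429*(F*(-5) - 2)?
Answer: 7793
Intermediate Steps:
500 - 429*(F*(-5) - 2) = 500 - 429*(3*(-5) - 2) = 500 - 429*(-15 - 2) = 500 - 429*(-17) = 500 + 7293 = 7793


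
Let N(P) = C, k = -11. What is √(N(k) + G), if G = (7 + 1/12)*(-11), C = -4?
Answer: I*√2949/6 ≈ 9.0508*I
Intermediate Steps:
G = -935/12 (G = (7 + 1/12)*(-11) = (85/12)*(-11) = -935/12 ≈ -77.917)
N(P) = -4
√(N(k) + G) = √(-4 - 935/12) = √(-983/12) = I*√2949/6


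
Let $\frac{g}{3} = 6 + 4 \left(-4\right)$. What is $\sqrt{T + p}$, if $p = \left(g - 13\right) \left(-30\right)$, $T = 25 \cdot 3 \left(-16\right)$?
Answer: $3 \sqrt{10} \approx 9.4868$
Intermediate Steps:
$T = -1200$ ($T = 75 \left(-16\right) = -1200$)
$g = -30$ ($g = 3 \left(6 + 4 \left(-4\right)\right) = 3 \left(6 - 16\right) = 3 \left(-10\right) = -30$)
$p = 1290$ ($p = \left(-30 - 13\right) \left(-30\right) = \left(-43\right) \left(-30\right) = 1290$)
$\sqrt{T + p} = \sqrt{-1200 + 1290} = \sqrt{90} = 3 \sqrt{10}$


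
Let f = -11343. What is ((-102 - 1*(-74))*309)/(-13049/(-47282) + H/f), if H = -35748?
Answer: -1546746089784/612750581 ≈ -2524.3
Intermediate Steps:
((-102 - 1*(-74))*309)/(-13049/(-47282) + H/f) = ((-102 - 1*(-74))*309)/(-13049/(-47282) - 35748/(-11343)) = ((-102 + 74)*309)/(-13049*(-1/47282) - 35748*(-1/11343)) = (-28*309)/(13049/47282 + 11916/3781) = -8652/612750581/178773242 = -8652*178773242/612750581 = -1546746089784/612750581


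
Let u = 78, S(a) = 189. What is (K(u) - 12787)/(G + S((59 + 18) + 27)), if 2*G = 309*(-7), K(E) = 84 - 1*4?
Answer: 25414/1785 ≈ 14.238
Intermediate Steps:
K(E) = 80 (K(E) = 84 - 4 = 80)
G = -2163/2 (G = (309*(-7))/2 = (½)*(-2163) = -2163/2 ≈ -1081.5)
(K(u) - 12787)/(G + S((59 + 18) + 27)) = (80 - 12787)/(-2163/2 + 189) = -12707/(-1785/2) = -12707*(-2/1785) = 25414/1785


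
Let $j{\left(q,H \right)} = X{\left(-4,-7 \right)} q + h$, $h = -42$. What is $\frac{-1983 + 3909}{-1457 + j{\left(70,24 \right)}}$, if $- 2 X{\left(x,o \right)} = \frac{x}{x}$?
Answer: $- \frac{963}{767} \approx -1.2555$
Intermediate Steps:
$X{\left(x,o \right)} = - \frac{1}{2}$ ($X{\left(x,o \right)} = - \frac{x \frac{1}{x}}{2} = \left(- \frac{1}{2}\right) 1 = - \frac{1}{2}$)
$j{\left(q,H \right)} = -42 - \frac{q}{2}$ ($j{\left(q,H \right)} = - \frac{q}{2} - 42 = -42 - \frac{q}{2}$)
$\frac{-1983 + 3909}{-1457 + j{\left(70,24 \right)}} = \frac{-1983 + 3909}{-1457 - 77} = \frac{1926}{-1457 - 77} = \frac{1926}{-1534} = 1926 \left(- \frac{1}{1534}\right) = - \frac{963}{767}$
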